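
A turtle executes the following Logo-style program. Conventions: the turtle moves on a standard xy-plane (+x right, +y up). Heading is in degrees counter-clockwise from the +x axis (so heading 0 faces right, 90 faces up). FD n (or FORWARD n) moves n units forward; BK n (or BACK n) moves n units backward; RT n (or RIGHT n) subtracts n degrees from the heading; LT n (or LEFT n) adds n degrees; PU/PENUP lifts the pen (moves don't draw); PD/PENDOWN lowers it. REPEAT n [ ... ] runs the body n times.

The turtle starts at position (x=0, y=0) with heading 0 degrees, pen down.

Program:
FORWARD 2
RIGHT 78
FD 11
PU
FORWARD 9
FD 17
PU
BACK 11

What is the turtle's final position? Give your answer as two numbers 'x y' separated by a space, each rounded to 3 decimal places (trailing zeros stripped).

Answer: 7.406 -25.432

Derivation:
Executing turtle program step by step:
Start: pos=(0,0), heading=0, pen down
FD 2: (0,0) -> (2,0) [heading=0, draw]
RT 78: heading 0 -> 282
FD 11: (2,0) -> (4.287,-10.76) [heading=282, draw]
PU: pen up
FD 9: (4.287,-10.76) -> (6.158,-19.563) [heading=282, move]
FD 17: (6.158,-19.563) -> (9.693,-36.191) [heading=282, move]
PU: pen up
BK 11: (9.693,-36.191) -> (7.406,-25.432) [heading=282, move]
Final: pos=(7.406,-25.432), heading=282, 2 segment(s) drawn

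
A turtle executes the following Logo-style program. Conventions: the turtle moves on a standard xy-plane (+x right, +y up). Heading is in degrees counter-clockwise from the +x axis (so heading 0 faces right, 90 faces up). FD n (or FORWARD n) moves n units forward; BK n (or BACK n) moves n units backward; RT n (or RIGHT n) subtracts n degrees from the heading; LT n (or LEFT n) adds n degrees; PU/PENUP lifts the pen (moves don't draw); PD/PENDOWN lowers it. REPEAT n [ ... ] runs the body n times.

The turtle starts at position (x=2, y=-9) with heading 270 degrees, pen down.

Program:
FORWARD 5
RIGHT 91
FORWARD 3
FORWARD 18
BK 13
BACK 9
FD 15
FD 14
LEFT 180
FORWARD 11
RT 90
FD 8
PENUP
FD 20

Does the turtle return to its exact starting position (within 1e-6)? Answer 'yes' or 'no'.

Executing turtle program step by step:
Start: pos=(2,-9), heading=270, pen down
FD 5: (2,-9) -> (2,-14) [heading=270, draw]
RT 91: heading 270 -> 179
FD 3: (2,-14) -> (-1,-13.948) [heading=179, draw]
FD 18: (-1,-13.948) -> (-18.997,-13.633) [heading=179, draw]
BK 13: (-18.997,-13.633) -> (-5.999,-13.86) [heading=179, draw]
BK 9: (-5.999,-13.86) -> (3,-14.017) [heading=179, draw]
FD 15: (3,-14.017) -> (-11.998,-13.756) [heading=179, draw]
FD 14: (-11.998,-13.756) -> (-25.996,-13.511) [heading=179, draw]
LT 180: heading 179 -> 359
FD 11: (-25.996,-13.511) -> (-14.997,-13.703) [heading=359, draw]
RT 90: heading 359 -> 269
FD 8: (-14.997,-13.703) -> (-15.137,-21.702) [heading=269, draw]
PU: pen up
FD 20: (-15.137,-21.702) -> (-15.486,-41.699) [heading=269, move]
Final: pos=(-15.486,-41.699), heading=269, 9 segment(s) drawn

Start position: (2, -9)
Final position: (-15.486, -41.699)
Distance = 37.081; >= 1e-6 -> NOT closed

Answer: no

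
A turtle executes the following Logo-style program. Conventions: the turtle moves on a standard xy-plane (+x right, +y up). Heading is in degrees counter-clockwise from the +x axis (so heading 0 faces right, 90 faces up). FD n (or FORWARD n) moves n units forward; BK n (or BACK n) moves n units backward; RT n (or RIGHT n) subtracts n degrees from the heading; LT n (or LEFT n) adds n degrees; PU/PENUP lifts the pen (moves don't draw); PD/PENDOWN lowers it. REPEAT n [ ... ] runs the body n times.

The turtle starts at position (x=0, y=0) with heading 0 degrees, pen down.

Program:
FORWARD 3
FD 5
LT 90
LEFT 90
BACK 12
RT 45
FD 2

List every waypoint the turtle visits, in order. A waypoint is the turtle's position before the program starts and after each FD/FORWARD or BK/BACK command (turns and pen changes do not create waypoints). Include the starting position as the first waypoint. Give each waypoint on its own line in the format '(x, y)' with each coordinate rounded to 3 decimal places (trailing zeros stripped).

Answer: (0, 0)
(3, 0)
(8, 0)
(20, 0)
(18.586, 1.414)

Derivation:
Executing turtle program step by step:
Start: pos=(0,0), heading=0, pen down
FD 3: (0,0) -> (3,0) [heading=0, draw]
FD 5: (3,0) -> (8,0) [heading=0, draw]
LT 90: heading 0 -> 90
LT 90: heading 90 -> 180
BK 12: (8,0) -> (20,0) [heading=180, draw]
RT 45: heading 180 -> 135
FD 2: (20,0) -> (18.586,1.414) [heading=135, draw]
Final: pos=(18.586,1.414), heading=135, 4 segment(s) drawn
Waypoints (5 total):
(0, 0)
(3, 0)
(8, 0)
(20, 0)
(18.586, 1.414)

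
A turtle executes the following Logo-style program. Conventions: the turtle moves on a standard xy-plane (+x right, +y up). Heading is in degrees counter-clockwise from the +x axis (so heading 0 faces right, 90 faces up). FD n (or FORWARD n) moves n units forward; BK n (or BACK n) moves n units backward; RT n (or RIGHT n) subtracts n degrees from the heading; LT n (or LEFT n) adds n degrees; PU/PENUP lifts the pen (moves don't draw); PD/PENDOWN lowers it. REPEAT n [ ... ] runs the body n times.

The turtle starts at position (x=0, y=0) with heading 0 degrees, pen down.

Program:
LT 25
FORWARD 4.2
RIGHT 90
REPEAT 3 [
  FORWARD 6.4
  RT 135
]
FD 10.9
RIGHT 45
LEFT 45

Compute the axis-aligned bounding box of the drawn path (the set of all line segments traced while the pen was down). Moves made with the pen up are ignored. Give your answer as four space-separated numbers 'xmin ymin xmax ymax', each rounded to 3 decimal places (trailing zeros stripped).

Answer: 0 -9.374 6.511 1.775

Derivation:
Executing turtle program step by step:
Start: pos=(0,0), heading=0, pen down
LT 25: heading 0 -> 25
FD 4.2: (0,0) -> (3.806,1.775) [heading=25, draw]
RT 90: heading 25 -> 295
REPEAT 3 [
  -- iteration 1/3 --
  FD 6.4: (3.806,1.775) -> (6.511,-4.025) [heading=295, draw]
  RT 135: heading 295 -> 160
  -- iteration 2/3 --
  FD 6.4: (6.511,-4.025) -> (0.497,-1.836) [heading=160, draw]
  RT 135: heading 160 -> 25
  -- iteration 3/3 --
  FD 6.4: (0.497,-1.836) -> (6.298,0.868) [heading=25, draw]
  RT 135: heading 25 -> 250
]
FD 10.9: (6.298,0.868) -> (2.57,-9.374) [heading=250, draw]
RT 45: heading 250 -> 205
LT 45: heading 205 -> 250
Final: pos=(2.57,-9.374), heading=250, 5 segment(s) drawn

Segment endpoints: x in {0, 0.497, 2.57, 3.806, 6.298, 6.511}, y in {-9.374, -4.025, -1.836, 0, 0.868, 1.775}
xmin=0, ymin=-9.374, xmax=6.511, ymax=1.775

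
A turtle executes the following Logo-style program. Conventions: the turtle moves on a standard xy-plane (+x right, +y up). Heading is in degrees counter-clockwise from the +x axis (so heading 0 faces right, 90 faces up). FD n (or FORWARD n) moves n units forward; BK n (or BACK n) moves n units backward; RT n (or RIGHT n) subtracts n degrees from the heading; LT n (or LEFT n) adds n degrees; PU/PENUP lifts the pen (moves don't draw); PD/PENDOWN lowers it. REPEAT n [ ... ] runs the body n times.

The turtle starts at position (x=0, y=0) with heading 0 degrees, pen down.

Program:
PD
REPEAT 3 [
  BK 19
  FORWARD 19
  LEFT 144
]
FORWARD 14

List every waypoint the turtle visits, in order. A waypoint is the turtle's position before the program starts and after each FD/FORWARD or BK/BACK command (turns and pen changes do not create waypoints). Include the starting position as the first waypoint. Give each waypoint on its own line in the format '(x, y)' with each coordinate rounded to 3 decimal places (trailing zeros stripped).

Executing turtle program step by step:
Start: pos=(0,0), heading=0, pen down
PD: pen down
REPEAT 3 [
  -- iteration 1/3 --
  BK 19: (0,0) -> (-19,0) [heading=0, draw]
  FD 19: (-19,0) -> (0,0) [heading=0, draw]
  LT 144: heading 0 -> 144
  -- iteration 2/3 --
  BK 19: (0,0) -> (15.371,-11.168) [heading=144, draw]
  FD 19: (15.371,-11.168) -> (0,0) [heading=144, draw]
  LT 144: heading 144 -> 288
  -- iteration 3/3 --
  BK 19: (0,0) -> (-5.871,18.07) [heading=288, draw]
  FD 19: (-5.871,18.07) -> (0,0) [heading=288, draw]
  LT 144: heading 288 -> 72
]
FD 14: (0,0) -> (4.326,13.315) [heading=72, draw]
Final: pos=(4.326,13.315), heading=72, 7 segment(s) drawn
Waypoints (8 total):
(0, 0)
(-19, 0)
(0, 0)
(15.371, -11.168)
(0, 0)
(-5.871, 18.07)
(0, 0)
(4.326, 13.315)

Answer: (0, 0)
(-19, 0)
(0, 0)
(15.371, -11.168)
(0, 0)
(-5.871, 18.07)
(0, 0)
(4.326, 13.315)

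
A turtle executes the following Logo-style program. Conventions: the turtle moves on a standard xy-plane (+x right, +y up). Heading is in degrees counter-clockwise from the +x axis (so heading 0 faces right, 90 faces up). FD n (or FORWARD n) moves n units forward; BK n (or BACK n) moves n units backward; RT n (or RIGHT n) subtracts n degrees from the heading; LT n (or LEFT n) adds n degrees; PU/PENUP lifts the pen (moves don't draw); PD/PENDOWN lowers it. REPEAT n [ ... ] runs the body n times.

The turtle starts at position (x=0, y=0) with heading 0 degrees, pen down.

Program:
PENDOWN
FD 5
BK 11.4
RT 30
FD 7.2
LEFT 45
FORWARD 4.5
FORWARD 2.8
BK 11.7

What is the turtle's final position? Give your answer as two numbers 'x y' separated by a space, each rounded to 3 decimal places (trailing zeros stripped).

Executing turtle program step by step:
Start: pos=(0,0), heading=0, pen down
PD: pen down
FD 5: (0,0) -> (5,0) [heading=0, draw]
BK 11.4: (5,0) -> (-6.4,0) [heading=0, draw]
RT 30: heading 0 -> 330
FD 7.2: (-6.4,0) -> (-0.165,-3.6) [heading=330, draw]
LT 45: heading 330 -> 15
FD 4.5: (-0.165,-3.6) -> (4.182,-2.435) [heading=15, draw]
FD 2.8: (4.182,-2.435) -> (6.887,-1.711) [heading=15, draw]
BK 11.7: (6.887,-1.711) -> (-4.415,-4.739) [heading=15, draw]
Final: pos=(-4.415,-4.739), heading=15, 6 segment(s) drawn

Answer: -4.415 -4.739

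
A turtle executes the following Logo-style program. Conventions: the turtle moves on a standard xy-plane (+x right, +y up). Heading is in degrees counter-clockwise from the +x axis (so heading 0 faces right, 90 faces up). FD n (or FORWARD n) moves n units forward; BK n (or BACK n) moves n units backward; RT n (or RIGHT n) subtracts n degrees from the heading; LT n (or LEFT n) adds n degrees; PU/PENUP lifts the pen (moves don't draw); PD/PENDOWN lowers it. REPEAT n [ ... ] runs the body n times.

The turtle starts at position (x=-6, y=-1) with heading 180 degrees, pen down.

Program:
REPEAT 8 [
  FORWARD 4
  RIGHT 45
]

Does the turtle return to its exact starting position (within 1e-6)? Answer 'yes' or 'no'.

Executing turtle program step by step:
Start: pos=(-6,-1), heading=180, pen down
REPEAT 8 [
  -- iteration 1/8 --
  FD 4: (-6,-1) -> (-10,-1) [heading=180, draw]
  RT 45: heading 180 -> 135
  -- iteration 2/8 --
  FD 4: (-10,-1) -> (-12.828,1.828) [heading=135, draw]
  RT 45: heading 135 -> 90
  -- iteration 3/8 --
  FD 4: (-12.828,1.828) -> (-12.828,5.828) [heading=90, draw]
  RT 45: heading 90 -> 45
  -- iteration 4/8 --
  FD 4: (-12.828,5.828) -> (-10,8.657) [heading=45, draw]
  RT 45: heading 45 -> 0
  -- iteration 5/8 --
  FD 4: (-10,8.657) -> (-6,8.657) [heading=0, draw]
  RT 45: heading 0 -> 315
  -- iteration 6/8 --
  FD 4: (-6,8.657) -> (-3.172,5.828) [heading=315, draw]
  RT 45: heading 315 -> 270
  -- iteration 7/8 --
  FD 4: (-3.172,5.828) -> (-3.172,1.828) [heading=270, draw]
  RT 45: heading 270 -> 225
  -- iteration 8/8 --
  FD 4: (-3.172,1.828) -> (-6,-1) [heading=225, draw]
  RT 45: heading 225 -> 180
]
Final: pos=(-6,-1), heading=180, 8 segment(s) drawn

Start position: (-6, -1)
Final position: (-6, -1)
Distance = 0; < 1e-6 -> CLOSED

Answer: yes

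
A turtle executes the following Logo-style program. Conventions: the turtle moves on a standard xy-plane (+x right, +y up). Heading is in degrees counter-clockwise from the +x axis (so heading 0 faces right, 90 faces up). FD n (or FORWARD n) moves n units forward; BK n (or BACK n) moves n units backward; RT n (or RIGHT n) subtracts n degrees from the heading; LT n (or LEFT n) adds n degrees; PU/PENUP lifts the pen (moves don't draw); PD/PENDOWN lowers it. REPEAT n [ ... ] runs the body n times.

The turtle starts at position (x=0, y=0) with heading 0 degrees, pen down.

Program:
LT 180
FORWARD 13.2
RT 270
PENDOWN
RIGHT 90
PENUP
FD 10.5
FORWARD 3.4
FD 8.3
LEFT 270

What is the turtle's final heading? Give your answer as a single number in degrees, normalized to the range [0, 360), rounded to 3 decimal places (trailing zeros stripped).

Executing turtle program step by step:
Start: pos=(0,0), heading=0, pen down
LT 180: heading 0 -> 180
FD 13.2: (0,0) -> (-13.2,0) [heading=180, draw]
RT 270: heading 180 -> 270
PD: pen down
RT 90: heading 270 -> 180
PU: pen up
FD 10.5: (-13.2,0) -> (-23.7,0) [heading=180, move]
FD 3.4: (-23.7,0) -> (-27.1,0) [heading=180, move]
FD 8.3: (-27.1,0) -> (-35.4,0) [heading=180, move]
LT 270: heading 180 -> 90
Final: pos=(-35.4,0), heading=90, 1 segment(s) drawn

Answer: 90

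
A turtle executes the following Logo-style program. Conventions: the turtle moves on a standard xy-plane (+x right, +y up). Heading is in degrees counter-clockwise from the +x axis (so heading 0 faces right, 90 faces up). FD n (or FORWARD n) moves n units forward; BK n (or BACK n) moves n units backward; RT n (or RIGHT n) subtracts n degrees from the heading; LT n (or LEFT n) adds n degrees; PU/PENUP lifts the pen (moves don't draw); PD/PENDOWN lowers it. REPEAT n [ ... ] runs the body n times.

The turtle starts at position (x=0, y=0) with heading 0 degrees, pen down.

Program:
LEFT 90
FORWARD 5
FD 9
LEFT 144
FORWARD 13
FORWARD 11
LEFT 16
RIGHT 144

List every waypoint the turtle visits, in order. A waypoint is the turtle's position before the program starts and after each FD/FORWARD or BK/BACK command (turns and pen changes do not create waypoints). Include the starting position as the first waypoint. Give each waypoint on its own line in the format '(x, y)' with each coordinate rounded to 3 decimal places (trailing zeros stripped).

Answer: (0, 0)
(0, 5)
(0, 14)
(-7.641, 3.483)
(-14.107, -5.416)

Derivation:
Executing turtle program step by step:
Start: pos=(0,0), heading=0, pen down
LT 90: heading 0 -> 90
FD 5: (0,0) -> (0,5) [heading=90, draw]
FD 9: (0,5) -> (0,14) [heading=90, draw]
LT 144: heading 90 -> 234
FD 13: (0,14) -> (-7.641,3.483) [heading=234, draw]
FD 11: (-7.641,3.483) -> (-14.107,-5.416) [heading=234, draw]
LT 16: heading 234 -> 250
RT 144: heading 250 -> 106
Final: pos=(-14.107,-5.416), heading=106, 4 segment(s) drawn
Waypoints (5 total):
(0, 0)
(0, 5)
(0, 14)
(-7.641, 3.483)
(-14.107, -5.416)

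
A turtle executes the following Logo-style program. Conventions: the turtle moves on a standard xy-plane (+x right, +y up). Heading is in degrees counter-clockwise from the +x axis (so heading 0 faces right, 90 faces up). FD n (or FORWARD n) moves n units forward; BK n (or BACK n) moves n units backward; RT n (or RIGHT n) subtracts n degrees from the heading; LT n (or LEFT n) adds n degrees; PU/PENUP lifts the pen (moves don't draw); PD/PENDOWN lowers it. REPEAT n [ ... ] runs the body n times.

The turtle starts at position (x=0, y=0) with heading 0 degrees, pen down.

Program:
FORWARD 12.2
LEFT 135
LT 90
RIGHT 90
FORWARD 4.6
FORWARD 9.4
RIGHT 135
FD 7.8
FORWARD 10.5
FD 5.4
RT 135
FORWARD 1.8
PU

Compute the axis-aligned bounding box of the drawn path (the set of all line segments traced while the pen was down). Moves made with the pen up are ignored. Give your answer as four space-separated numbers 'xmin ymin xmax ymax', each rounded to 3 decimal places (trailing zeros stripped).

Answer: 0 0 26.001 9.899

Derivation:
Executing turtle program step by step:
Start: pos=(0,0), heading=0, pen down
FD 12.2: (0,0) -> (12.2,0) [heading=0, draw]
LT 135: heading 0 -> 135
LT 90: heading 135 -> 225
RT 90: heading 225 -> 135
FD 4.6: (12.2,0) -> (8.947,3.253) [heading=135, draw]
FD 9.4: (8.947,3.253) -> (2.301,9.899) [heading=135, draw]
RT 135: heading 135 -> 0
FD 7.8: (2.301,9.899) -> (10.101,9.899) [heading=0, draw]
FD 10.5: (10.101,9.899) -> (20.601,9.899) [heading=0, draw]
FD 5.4: (20.601,9.899) -> (26.001,9.899) [heading=0, draw]
RT 135: heading 0 -> 225
FD 1.8: (26.001,9.899) -> (24.728,8.627) [heading=225, draw]
PU: pen up
Final: pos=(24.728,8.627), heading=225, 7 segment(s) drawn

Segment endpoints: x in {0, 2.301, 8.947, 10.101, 12.2, 20.601, 24.728, 26.001}, y in {0, 3.253, 8.627, 9.899}
xmin=0, ymin=0, xmax=26.001, ymax=9.899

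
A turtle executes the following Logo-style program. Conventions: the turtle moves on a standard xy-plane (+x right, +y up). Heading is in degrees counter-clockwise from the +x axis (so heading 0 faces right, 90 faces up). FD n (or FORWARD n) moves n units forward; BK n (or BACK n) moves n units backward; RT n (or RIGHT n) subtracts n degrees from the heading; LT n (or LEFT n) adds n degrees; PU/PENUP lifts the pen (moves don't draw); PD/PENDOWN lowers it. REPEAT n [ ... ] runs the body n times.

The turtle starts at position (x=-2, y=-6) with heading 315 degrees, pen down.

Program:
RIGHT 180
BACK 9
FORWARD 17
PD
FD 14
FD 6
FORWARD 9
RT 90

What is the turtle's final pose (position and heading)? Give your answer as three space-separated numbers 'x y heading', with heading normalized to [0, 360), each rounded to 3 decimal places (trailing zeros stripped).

Executing turtle program step by step:
Start: pos=(-2,-6), heading=315, pen down
RT 180: heading 315 -> 135
BK 9: (-2,-6) -> (4.364,-12.364) [heading=135, draw]
FD 17: (4.364,-12.364) -> (-7.657,-0.343) [heading=135, draw]
PD: pen down
FD 14: (-7.657,-0.343) -> (-17.556,9.556) [heading=135, draw]
FD 6: (-17.556,9.556) -> (-21.799,13.799) [heading=135, draw]
FD 9: (-21.799,13.799) -> (-28.163,20.163) [heading=135, draw]
RT 90: heading 135 -> 45
Final: pos=(-28.163,20.163), heading=45, 5 segment(s) drawn

Answer: -28.163 20.163 45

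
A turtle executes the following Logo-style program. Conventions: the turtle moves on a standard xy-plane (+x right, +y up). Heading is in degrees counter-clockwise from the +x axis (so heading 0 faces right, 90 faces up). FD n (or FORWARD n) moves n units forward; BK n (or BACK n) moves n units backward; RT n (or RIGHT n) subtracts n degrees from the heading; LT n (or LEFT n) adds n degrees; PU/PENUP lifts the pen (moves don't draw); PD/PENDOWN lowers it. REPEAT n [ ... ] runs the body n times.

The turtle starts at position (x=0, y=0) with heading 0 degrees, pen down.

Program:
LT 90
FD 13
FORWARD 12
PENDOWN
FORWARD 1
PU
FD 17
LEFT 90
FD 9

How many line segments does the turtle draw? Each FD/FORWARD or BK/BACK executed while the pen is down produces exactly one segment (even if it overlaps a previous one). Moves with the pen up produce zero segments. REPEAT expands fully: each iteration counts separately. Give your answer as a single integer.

Executing turtle program step by step:
Start: pos=(0,0), heading=0, pen down
LT 90: heading 0 -> 90
FD 13: (0,0) -> (0,13) [heading=90, draw]
FD 12: (0,13) -> (0,25) [heading=90, draw]
PD: pen down
FD 1: (0,25) -> (0,26) [heading=90, draw]
PU: pen up
FD 17: (0,26) -> (0,43) [heading=90, move]
LT 90: heading 90 -> 180
FD 9: (0,43) -> (-9,43) [heading=180, move]
Final: pos=(-9,43), heading=180, 3 segment(s) drawn
Segments drawn: 3

Answer: 3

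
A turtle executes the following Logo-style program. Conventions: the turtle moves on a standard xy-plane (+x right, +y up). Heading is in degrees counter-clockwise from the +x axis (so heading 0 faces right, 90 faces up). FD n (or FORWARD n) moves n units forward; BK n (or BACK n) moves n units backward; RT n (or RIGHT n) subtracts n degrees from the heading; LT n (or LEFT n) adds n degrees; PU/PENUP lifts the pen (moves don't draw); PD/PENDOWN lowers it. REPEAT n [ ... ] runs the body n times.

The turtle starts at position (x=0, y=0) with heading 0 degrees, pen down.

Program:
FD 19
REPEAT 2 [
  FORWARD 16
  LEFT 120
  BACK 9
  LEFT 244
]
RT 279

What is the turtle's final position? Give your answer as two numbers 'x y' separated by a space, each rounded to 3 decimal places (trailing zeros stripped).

Executing turtle program step by step:
Start: pos=(0,0), heading=0, pen down
FD 19: (0,0) -> (19,0) [heading=0, draw]
REPEAT 2 [
  -- iteration 1/2 --
  FD 16: (19,0) -> (35,0) [heading=0, draw]
  LT 120: heading 0 -> 120
  BK 9: (35,0) -> (39.5,-7.794) [heading=120, draw]
  LT 244: heading 120 -> 4
  -- iteration 2/2 --
  FD 16: (39.5,-7.794) -> (55.461,-6.678) [heading=4, draw]
  LT 120: heading 4 -> 124
  BK 9: (55.461,-6.678) -> (60.494,-14.139) [heading=124, draw]
  LT 244: heading 124 -> 8
]
RT 279: heading 8 -> 89
Final: pos=(60.494,-14.139), heading=89, 5 segment(s) drawn

Answer: 60.494 -14.139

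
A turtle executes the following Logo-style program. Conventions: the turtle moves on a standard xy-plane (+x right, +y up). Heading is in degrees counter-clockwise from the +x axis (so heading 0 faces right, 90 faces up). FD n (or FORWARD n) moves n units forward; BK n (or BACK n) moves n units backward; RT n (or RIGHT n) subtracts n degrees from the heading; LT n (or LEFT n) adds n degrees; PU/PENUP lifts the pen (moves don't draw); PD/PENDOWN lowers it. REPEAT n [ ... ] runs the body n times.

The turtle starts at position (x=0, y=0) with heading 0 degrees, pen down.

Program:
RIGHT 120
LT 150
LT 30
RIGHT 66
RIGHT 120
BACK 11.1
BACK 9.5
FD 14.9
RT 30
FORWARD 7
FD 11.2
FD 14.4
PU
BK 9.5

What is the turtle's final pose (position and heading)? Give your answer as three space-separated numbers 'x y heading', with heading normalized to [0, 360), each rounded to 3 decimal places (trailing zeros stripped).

Answer: -17.753 -4.784 204

Derivation:
Executing turtle program step by step:
Start: pos=(0,0), heading=0, pen down
RT 120: heading 0 -> 240
LT 150: heading 240 -> 30
LT 30: heading 30 -> 60
RT 66: heading 60 -> 354
RT 120: heading 354 -> 234
BK 11.1: (0,0) -> (6.524,8.98) [heading=234, draw]
BK 9.5: (6.524,8.98) -> (12.108,16.666) [heading=234, draw]
FD 14.9: (12.108,16.666) -> (3.35,4.611) [heading=234, draw]
RT 30: heading 234 -> 204
FD 7: (3.35,4.611) -> (-3.044,1.764) [heading=204, draw]
FD 11.2: (-3.044,1.764) -> (-13.276,-2.791) [heading=204, draw]
FD 14.4: (-13.276,-2.791) -> (-26.431,-8.648) [heading=204, draw]
PU: pen up
BK 9.5: (-26.431,-8.648) -> (-17.753,-4.784) [heading=204, move]
Final: pos=(-17.753,-4.784), heading=204, 6 segment(s) drawn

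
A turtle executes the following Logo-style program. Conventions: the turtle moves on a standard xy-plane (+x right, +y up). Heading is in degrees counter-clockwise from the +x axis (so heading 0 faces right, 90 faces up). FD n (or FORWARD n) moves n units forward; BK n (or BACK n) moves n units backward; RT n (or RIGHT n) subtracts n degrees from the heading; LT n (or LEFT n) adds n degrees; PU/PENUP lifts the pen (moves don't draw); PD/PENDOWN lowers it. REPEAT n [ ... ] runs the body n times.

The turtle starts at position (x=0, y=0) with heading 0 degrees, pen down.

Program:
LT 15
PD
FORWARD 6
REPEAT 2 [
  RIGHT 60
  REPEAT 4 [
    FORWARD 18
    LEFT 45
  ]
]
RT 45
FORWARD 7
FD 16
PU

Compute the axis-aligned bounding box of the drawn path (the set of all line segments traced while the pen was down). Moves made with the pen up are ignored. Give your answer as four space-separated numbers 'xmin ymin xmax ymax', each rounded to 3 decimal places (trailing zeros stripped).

Answer: -7.984 -11.175 53.91 57.187

Derivation:
Executing turtle program step by step:
Start: pos=(0,0), heading=0, pen down
LT 15: heading 0 -> 15
PD: pen down
FD 6: (0,0) -> (5.796,1.553) [heading=15, draw]
REPEAT 2 [
  -- iteration 1/2 --
  RT 60: heading 15 -> 315
  REPEAT 4 [
    -- iteration 1/4 --
    FD 18: (5.796,1.553) -> (18.523,-11.175) [heading=315, draw]
    LT 45: heading 315 -> 0
    -- iteration 2/4 --
    FD 18: (18.523,-11.175) -> (36.523,-11.175) [heading=0, draw]
    LT 45: heading 0 -> 45
    -- iteration 3/4 --
    FD 18: (36.523,-11.175) -> (49.251,1.553) [heading=45, draw]
    LT 45: heading 45 -> 90
    -- iteration 4/4 --
    FD 18: (49.251,1.553) -> (49.251,19.553) [heading=90, draw]
    LT 45: heading 90 -> 135
  ]
  -- iteration 2/2 --
  RT 60: heading 135 -> 75
  REPEAT 4 [
    -- iteration 1/4 --
    FD 18: (49.251,19.553) -> (53.91,36.94) [heading=75, draw]
    LT 45: heading 75 -> 120
    -- iteration 2/4 --
    FD 18: (53.91,36.94) -> (44.91,52.528) [heading=120, draw]
    LT 45: heading 120 -> 165
    -- iteration 3/4 --
    FD 18: (44.91,52.528) -> (27.523,57.187) [heading=165, draw]
    LT 45: heading 165 -> 210
    -- iteration 4/4 --
    FD 18: (27.523,57.187) -> (11.935,48.187) [heading=210, draw]
    LT 45: heading 210 -> 255
  ]
]
RT 45: heading 255 -> 210
FD 7: (11.935,48.187) -> (5.873,44.687) [heading=210, draw]
FD 16: (5.873,44.687) -> (-7.984,36.687) [heading=210, draw]
PU: pen up
Final: pos=(-7.984,36.687), heading=210, 11 segment(s) drawn

Segment endpoints: x in {-7.984, 0, 5.796, 5.873, 11.935, 18.523, 27.523, 36.523, 44.91, 49.251, 53.91}, y in {-11.175, 0, 1.553, 19.553, 36.687, 36.94, 44.687, 48.187, 52.528, 57.187}
xmin=-7.984, ymin=-11.175, xmax=53.91, ymax=57.187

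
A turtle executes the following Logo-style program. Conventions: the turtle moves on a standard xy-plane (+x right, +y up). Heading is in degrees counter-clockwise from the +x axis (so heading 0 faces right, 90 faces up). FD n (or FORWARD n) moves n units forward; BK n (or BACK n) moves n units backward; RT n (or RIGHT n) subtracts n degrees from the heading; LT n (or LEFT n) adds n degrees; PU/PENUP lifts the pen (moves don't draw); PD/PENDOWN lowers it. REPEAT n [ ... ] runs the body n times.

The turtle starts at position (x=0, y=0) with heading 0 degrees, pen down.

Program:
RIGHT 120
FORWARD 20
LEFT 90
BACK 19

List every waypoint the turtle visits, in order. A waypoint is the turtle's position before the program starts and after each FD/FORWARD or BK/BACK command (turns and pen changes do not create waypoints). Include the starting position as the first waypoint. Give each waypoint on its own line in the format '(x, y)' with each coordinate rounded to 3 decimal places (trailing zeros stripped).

Executing turtle program step by step:
Start: pos=(0,0), heading=0, pen down
RT 120: heading 0 -> 240
FD 20: (0,0) -> (-10,-17.321) [heading=240, draw]
LT 90: heading 240 -> 330
BK 19: (-10,-17.321) -> (-26.454,-7.821) [heading=330, draw]
Final: pos=(-26.454,-7.821), heading=330, 2 segment(s) drawn
Waypoints (3 total):
(0, 0)
(-10, -17.321)
(-26.454, -7.821)

Answer: (0, 0)
(-10, -17.321)
(-26.454, -7.821)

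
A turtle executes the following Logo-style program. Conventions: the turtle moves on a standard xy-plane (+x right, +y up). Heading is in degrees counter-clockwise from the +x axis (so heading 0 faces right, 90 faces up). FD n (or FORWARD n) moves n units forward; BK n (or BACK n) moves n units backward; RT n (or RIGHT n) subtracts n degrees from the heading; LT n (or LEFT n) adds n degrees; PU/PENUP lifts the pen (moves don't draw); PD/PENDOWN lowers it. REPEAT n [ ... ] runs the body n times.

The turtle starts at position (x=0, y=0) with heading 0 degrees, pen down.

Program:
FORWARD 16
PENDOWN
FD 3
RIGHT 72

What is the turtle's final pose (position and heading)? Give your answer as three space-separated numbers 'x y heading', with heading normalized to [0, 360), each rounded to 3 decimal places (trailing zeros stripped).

Executing turtle program step by step:
Start: pos=(0,0), heading=0, pen down
FD 16: (0,0) -> (16,0) [heading=0, draw]
PD: pen down
FD 3: (16,0) -> (19,0) [heading=0, draw]
RT 72: heading 0 -> 288
Final: pos=(19,0), heading=288, 2 segment(s) drawn

Answer: 19 0 288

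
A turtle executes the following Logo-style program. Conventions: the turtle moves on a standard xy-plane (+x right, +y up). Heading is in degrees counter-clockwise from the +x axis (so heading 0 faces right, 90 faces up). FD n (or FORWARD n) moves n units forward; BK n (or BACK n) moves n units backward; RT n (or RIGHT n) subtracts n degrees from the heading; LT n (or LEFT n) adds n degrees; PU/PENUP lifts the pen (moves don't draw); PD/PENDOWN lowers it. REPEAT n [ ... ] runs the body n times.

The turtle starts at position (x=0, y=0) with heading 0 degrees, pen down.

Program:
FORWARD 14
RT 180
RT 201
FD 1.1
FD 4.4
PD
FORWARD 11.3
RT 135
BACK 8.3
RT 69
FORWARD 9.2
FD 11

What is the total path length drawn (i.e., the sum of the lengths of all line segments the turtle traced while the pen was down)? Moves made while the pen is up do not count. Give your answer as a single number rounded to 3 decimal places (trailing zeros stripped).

Answer: 59.3

Derivation:
Executing turtle program step by step:
Start: pos=(0,0), heading=0, pen down
FD 14: (0,0) -> (14,0) [heading=0, draw]
RT 180: heading 0 -> 180
RT 201: heading 180 -> 339
FD 1.1: (14,0) -> (15.027,-0.394) [heading=339, draw]
FD 4.4: (15.027,-0.394) -> (19.135,-1.971) [heading=339, draw]
PD: pen down
FD 11.3: (19.135,-1.971) -> (29.684,-6.021) [heading=339, draw]
RT 135: heading 339 -> 204
BK 8.3: (29.684,-6.021) -> (37.267,-2.645) [heading=204, draw]
RT 69: heading 204 -> 135
FD 9.2: (37.267,-2.645) -> (30.761,3.861) [heading=135, draw]
FD 11: (30.761,3.861) -> (22.983,11.639) [heading=135, draw]
Final: pos=(22.983,11.639), heading=135, 7 segment(s) drawn

Segment lengths:
  seg 1: (0,0) -> (14,0), length = 14
  seg 2: (14,0) -> (15.027,-0.394), length = 1.1
  seg 3: (15.027,-0.394) -> (19.135,-1.971), length = 4.4
  seg 4: (19.135,-1.971) -> (29.684,-6.021), length = 11.3
  seg 5: (29.684,-6.021) -> (37.267,-2.645), length = 8.3
  seg 6: (37.267,-2.645) -> (30.761,3.861), length = 9.2
  seg 7: (30.761,3.861) -> (22.983,11.639), length = 11
Total = 59.3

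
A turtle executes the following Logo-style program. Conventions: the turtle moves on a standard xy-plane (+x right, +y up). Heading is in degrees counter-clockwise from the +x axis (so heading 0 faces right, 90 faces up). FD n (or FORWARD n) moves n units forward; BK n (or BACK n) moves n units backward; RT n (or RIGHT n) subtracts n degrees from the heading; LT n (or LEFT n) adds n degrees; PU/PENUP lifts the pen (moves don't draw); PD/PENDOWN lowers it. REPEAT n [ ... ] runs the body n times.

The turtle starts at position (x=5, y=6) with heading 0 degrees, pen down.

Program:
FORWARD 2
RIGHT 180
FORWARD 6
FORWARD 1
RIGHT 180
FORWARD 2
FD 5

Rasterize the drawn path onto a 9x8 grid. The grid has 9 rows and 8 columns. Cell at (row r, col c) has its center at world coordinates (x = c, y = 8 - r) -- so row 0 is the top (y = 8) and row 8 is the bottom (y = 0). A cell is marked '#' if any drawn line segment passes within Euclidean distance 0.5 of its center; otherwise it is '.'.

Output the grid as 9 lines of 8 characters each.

Segment 0: (5,6) -> (7,6)
Segment 1: (7,6) -> (1,6)
Segment 2: (1,6) -> (0,6)
Segment 3: (0,6) -> (2,6)
Segment 4: (2,6) -> (7,6)

Answer: ........
........
########
........
........
........
........
........
........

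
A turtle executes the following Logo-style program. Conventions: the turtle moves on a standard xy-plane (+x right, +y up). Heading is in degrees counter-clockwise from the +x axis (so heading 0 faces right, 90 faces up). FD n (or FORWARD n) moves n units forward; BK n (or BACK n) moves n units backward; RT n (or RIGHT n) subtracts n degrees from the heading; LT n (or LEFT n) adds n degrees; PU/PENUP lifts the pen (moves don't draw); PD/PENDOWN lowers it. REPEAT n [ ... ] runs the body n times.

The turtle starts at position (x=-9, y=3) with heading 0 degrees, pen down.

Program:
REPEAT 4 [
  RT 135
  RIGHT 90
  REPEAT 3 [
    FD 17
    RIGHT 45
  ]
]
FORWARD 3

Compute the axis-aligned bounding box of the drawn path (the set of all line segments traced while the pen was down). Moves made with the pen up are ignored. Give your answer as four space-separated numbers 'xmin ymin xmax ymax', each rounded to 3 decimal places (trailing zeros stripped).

Executing turtle program step by step:
Start: pos=(-9,3), heading=0, pen down
REPEAT 4 [
  -- iteration 1/4 --
  RT 135: heading 0 -> 225
  RT 90: heading 225 -> 135
  REPEAT 3 [
    -- iteration 1/3 --
    FD 17: (-9,3) -> (-21.021,15.021) [heading=135, draw]
    RT 45: heading 135 -> 90
    -- iteration 2/3 --
    FD 17: (-21.021,15.021) -> (-21.021,32.021) [heading=90, draw]
    RT 45: heading 90 -> 45
    -- iteration 3/3 --
    FD 17: (-21.021,32.021) -> (-9,44.042) [heading=45, draw]
    RT 45: heading 45 -> 0
  ]
  -- iteration 2/4 --
  RT 135: heading 0 -> 225
  RT 90: heading 225 -> 135
  REPEAT 3 [
    -- iteration 1/3 --
    FD 17: (-9,44.042) -> (-21.021,56.062) [heading=135, draw]
    RT 45: heading 135 -> 90
    -- iteration 2/3 --
    FD 17: (-21.021,56.062) -> (-21.021,73.062) [heading=90, draw]
    RT 45: heading 90 -> 45
    -- iteration 3/3 --
    FD 17: (-21.021,73.062) -> (-9,85.083) [heading=45, draw]
    RT 45: heading 45 -> 0
  ]
  -- iteration 3/4 --
  RT 135: heading 0 -> 225
  RT 90: heading 225 -> 135
  REPEAT 3 [
    -- iteration 1/3 --
    FD 17: (-9,85.083) -> (-21.021,97.104) [heading=135, draw]
    RT 45: heading 135 -> 90
    -- iteration 2/3 --
    FD 17: (-21.021,97.104) -> (-21.021,114.104) [heading=90, draw]
    RT 45: heading 90 -> 45
    -- iteration 3/3 --
    FD 17: (-21.021,114.104) -> (-9,126.125) [heading=45, draw]
    RT 45: heading 45 -> 0
  ]
  -- iteration 4/4 --
  RT 135: heading 0 -> 225
  RT 90: heading 225 -> 135
  REPEAT 3 [
    -- iteration 1/3 --
    FD 17: (-9,126.125) -> (-21.021,138.146) [heading=135, draw]
    RT 45: heading 135 -> 90
    -- iteration 2/3 --
    FD 17: (-21.021,138.146) -> (-21.021,155.146) [heading=90, draw]
    RT 45: heading 90 -> 45
    -- iteration 3/3 --
    FD 17: (-21.021,155.146) -> (-9,167.167) [heading=45, draw]
    RT 45: heading 45 -> 0
  ]
]
FD 3: (-9,167.167) -> (-6,167.167) [heading=0, draw]
Final: pos=(-6,167.167), heading=0, 13 segment(s) drawn

Segment endpoints: x in {-21.021, -21.021, -21.021, -21.021, -21.021, -9, -9, -9, -9, -6}, y in {3, 15.021, 32.021, 44.042, 56.062, 73.062, 85.083, 97.104, 114.104, 126.125, 138.146, 155.146, 167.167}
xmin=-21.021, ymin=3, xmax=-6, ymax=167.167

Answer: -21.021 3 -6 167.167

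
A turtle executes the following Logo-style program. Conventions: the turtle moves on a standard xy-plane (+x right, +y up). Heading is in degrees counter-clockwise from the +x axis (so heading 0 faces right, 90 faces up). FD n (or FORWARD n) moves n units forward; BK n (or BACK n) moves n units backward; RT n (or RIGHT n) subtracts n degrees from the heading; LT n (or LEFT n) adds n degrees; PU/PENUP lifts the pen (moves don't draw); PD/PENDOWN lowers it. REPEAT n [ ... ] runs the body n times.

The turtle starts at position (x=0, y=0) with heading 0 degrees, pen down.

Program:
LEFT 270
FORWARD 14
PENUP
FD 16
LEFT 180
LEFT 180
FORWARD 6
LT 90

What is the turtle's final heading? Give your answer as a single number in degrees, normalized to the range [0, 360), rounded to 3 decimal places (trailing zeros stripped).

Executing turtle program step by step:
Start: pos=(0,0), heading=0, pen down
LT 270: heading 0 -> 270
FD 14: (0,0) -> (0,-14) [heading=270, draw]
PU: pen up
FD 16: (0,-14) -> (0,-30) [heading=270, move]
LT 180: heading 270 -> 90
LT 180: heading 90 -> 270
FD 6: (0,-30) -> (0,-36) [heading=270, move]
LT 90: heading 270 -> 0
Final: pos=(0,-36), heading=0, 1 segment(s) drawn

Answer: 0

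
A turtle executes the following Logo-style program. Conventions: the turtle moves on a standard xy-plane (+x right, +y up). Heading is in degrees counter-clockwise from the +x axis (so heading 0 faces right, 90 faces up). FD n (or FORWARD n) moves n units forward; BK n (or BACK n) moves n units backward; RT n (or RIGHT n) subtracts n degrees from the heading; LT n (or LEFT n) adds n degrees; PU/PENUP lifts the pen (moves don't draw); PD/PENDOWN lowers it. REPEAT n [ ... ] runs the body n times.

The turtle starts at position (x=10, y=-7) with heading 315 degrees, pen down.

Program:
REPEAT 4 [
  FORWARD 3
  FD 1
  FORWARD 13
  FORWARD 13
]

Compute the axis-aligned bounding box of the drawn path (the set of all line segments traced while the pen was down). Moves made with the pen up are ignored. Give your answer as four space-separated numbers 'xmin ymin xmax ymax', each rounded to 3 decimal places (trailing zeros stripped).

Executing turtle program step by step:
Start: pos=(10,-7), heading=315, pen down
REPEAT 4 [
  -- iteration 1/4 --
  FD 3: (10,-7) -> (12.121,-9.121) [heading=315, draw]
  FD 1: (12.121,-9.121) -> (12.828,-9.828) [heading=315, draw]
  FD 13: (12.828,-9.828) -> (22.021,-19.021) [heading=315, draw]
  FD 13: (22.021,-19.021) -> (31.213,-28.213) [heading=315, draw]
  -- iteration 2/4 --
  FD 3: (31.213,-28.213) -> (33.335,-30.335) [heading=315, draw]
  FD 1: (33.335,-30.335) -> (34.042,-31.042) [heading=315, draw]
  FD 13: (34.042,-31.042) -> (43.234,-40.234) [heading=315, draw]
  FD 13: (43.234,-40.234) -> (52.426,-49.426) [heading=315, draw]
  -- iteration 3/4 --
  FD 3: (52.426,-49.426) -> (54.548,-51.548) [heading=315, draw]
  FD 1: (54.548,-51.548) -> (55.255,-52.255) [heading=315, draw]
  FD 13: (55.255,-52.255) -> (64.447,-61.447) [heading=315, draw]
  FD 13: (64.447,-61.447) -> (73.64,-70.64) [heading=315, draw]
  -- iteration 4/4 --
  FD 3: (73.64,-70.64) -> (75.761,-72.761) [heading=315, draw]
  FD 1: (75.761,-72.761) -> (76.468,-73.468) [heading=315, draw]
  FD 13: (76.468,-73.468) -> (85.66,-82.66) [heading=315, draw]
  FD 13: (85.66,-82.66) -> (94.853,-91.853) [heading=315, draw]
]
Final: pos=(94.853,-91.853), heading=315, 16 segment(s) drawn

Segment endpoints: x in {10, 12.121, 12.828, 22.021, 31.213, 33.335, 34.042, 43.234, 52.426, 54.548, 55.255, 64.447, 73.64, 75.761, 76.468, 85.66, 94.853}, y in {-91.853, -82.66, -73.468, -72.761, -70.64, -61.447, -52.255, -51.548, -49.426, -40.234, -31.042, -30.335, -28.213, -19.021, -9.828, -9.121, -7}
xmin=10, ymin=-91.853, xmax=94.853, ymax=-7

Answer: 10 -91.853 94.853 -7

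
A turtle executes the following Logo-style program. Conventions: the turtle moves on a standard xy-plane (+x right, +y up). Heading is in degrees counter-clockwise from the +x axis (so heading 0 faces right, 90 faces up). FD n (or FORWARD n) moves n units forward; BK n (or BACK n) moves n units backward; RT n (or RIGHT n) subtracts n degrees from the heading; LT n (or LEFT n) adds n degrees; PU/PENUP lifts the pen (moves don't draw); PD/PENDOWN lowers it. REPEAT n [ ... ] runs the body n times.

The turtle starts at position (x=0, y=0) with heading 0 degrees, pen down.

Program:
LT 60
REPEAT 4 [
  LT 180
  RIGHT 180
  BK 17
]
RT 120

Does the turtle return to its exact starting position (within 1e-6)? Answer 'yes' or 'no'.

Answer: no

Derivation:
Executing turtle program step by step:
Start: pos=(0,0), heading=0, pen down
LT 60: heading 0 -> 60
REPEAT 4 [
  -- iteration 1/4 --
  LT 180: heading 60 -> 240
  RT 180: heading 240 -> 60
  BK 17: (0,0) -> (-8.5,-14.722) [heading=60, draw]
  -- iteration 2/4 --
  LT 180: heading 60 -> 240
  RT 180: heading 240 -> 60
  BK 17: (-8.5,-14.722) -> (-17,-29.445) [heading=60, draw]
  -- iteration 3/4 --
  LT 180: heading 60 -> 240
  RT 180: heading 240 -> 60
  BK 17: (-17,-29.445) -> (-25.5,-44.167) [heading=60, draw]
  -- iteration 4/4 --
  LT 180: heading 60 -> 240
  RT 180: heading 240 -> 60
  BK 17: (-25.5,-44.167) -> (-34,-58.89) [heading=60, draw]
]
RT 120: heading 60 -> 300
Final: pos=(-34,-58.89), heading=300, 4 segment(s) drawn

Start position: (0, 0)
Final position: (-34, -58.89)
Distance = 68; >= 1e-6 -> NOT closed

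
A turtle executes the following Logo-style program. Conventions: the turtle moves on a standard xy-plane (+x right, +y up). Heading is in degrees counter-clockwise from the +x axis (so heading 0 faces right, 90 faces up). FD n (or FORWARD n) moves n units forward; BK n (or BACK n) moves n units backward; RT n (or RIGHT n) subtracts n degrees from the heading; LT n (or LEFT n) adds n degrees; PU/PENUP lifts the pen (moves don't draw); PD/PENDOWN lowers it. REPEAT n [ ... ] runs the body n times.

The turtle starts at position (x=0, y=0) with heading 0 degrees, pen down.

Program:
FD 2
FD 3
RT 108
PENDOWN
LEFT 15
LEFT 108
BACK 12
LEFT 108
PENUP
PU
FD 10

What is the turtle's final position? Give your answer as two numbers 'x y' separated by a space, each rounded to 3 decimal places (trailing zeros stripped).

Executing turtle program step by step:
Start: pos=(0,0), heading=0, pen down
FD 2: (0,0) -> (2,0) [heading=0, draw]
FD 3: (2,0) -> (5,0) [heading=0, draw]
RT 108: heading 0 -> 252
PD: pen down
LT 15: heading 252 -> 267
LT 108: heading 267 -> 15
BK 12: (5,0) -> (-6.591,-3.106) [heading=15, draw]
LT 108: heading 15 -> 123
PU: pen up
PU: pen up
FD 10: (-6.591,-3.106) -> (-12.038,5.281) [heading=123, move]
Final: pos=(-12.038,5.281), heading=123, 3 segment(s) drawn

Answer: -12.038 5.281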